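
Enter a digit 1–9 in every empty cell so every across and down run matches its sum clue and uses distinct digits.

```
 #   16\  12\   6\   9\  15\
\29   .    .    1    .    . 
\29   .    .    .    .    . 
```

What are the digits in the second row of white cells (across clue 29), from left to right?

9 8 5 1 6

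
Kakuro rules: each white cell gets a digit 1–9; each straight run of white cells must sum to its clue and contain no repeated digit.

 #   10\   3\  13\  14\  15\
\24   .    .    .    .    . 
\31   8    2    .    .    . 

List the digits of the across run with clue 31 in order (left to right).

8 2 9 5 7

3 in 2 cells must be {1,2}.
R1C1 = 10 − 8 = 2 completes the 10 down.
R1C2 = 3 − 2 = 1 completes the 3 down.
Nothing is forced directly, so branch on R2C4, whose candidates are 5 or 9. If R2C4 = 9: that forces R1C4 = 5, R2C5 = 7, after which R1C5 would have to be in {7,9} for the 24 across but in {8} for the 15 down — contradiction. So R2C4 = 5.
R1C4 = 14 − 5 = 9 completes the 14 down.
No cell is forced outright now. R2C3 can only be 7 or 9 (the digits allowed by both its 31 across and its 13 down). If R2C3 = 7: then R1C3 would have to be in {4,5,7,8} for the 24 across but in {6} for the 13 down — contradiction. So R2C3 = 9.
R1C3 = 13 − 9 = 4 completes the 13 down.
R1C5 = 24 − 16 = 8 completes the 24 across.
R2C5 = 31 − 24 = 7 completes the 31 across.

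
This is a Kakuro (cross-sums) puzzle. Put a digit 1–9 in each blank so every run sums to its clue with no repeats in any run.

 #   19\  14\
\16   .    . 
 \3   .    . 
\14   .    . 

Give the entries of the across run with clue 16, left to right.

9 7

16 in 2 cells must be {7,9}; 3 in 2 cells must be {1,2}.
The 3 across and the 19 down share only 2, so R2C1 = 2.
R2C2 = 3 − 2 = 1 completes the 3 across.
Given what's placed, R1C1 must be 9 to fit the 16 across and 19 down.
R1C2 = 16 − 9 = 7 completes the 16 across.
R3C1 = 19 − 11 = 8 completes the 19 down.
R3C2 = 14 − 8 = 6 completes the 14 across.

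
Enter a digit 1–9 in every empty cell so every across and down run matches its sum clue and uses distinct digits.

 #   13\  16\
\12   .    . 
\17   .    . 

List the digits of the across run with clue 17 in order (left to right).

17 in 2 cells must be {8,9}; 16 in 2 cells must be {7,9}.
The 17 across and the 16 down share only 9, so R2C2 = 9.
R1C2 = 16 − 9 = 7 completes the 16 down.
R2C1 = 17 − 9 = 8 completes the 17 across.
R1C1 = 12 − 7 = 5 completes the 12 across.

8 9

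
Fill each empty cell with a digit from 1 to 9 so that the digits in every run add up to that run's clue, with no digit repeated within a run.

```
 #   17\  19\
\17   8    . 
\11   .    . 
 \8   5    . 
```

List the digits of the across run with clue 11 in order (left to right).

17 in 2 cells must be {8,9}.
R1C2 = 17 − 8 = 9 completes the 17 across.
R2C1 = 17 − 13 = 4 completes the 17 down.
R2C2 = 11 − 4 = 7 completes the 11 across.
R3C2 = 8 − 5 = 3 completes the 8 across.

4 7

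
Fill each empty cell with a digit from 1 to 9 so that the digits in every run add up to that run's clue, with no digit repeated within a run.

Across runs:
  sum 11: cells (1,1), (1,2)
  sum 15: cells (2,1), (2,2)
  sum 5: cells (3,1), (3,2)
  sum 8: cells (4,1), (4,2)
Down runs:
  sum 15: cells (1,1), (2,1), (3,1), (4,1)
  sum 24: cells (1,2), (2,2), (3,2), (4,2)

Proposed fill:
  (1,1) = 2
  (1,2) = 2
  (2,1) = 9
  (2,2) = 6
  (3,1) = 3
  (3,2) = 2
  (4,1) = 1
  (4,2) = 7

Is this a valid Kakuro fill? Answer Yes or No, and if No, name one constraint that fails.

No — the down run (1,2)–(4,2) sums to 17, not 24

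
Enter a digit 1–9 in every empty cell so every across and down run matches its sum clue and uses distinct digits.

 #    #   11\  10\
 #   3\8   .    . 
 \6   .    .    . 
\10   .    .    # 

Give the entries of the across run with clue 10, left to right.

2, 8

6 in 3 cells must be {1,2,3}; 3 in 2 cells must be {1,2}.
Nothing is forced directly, so branch on R2C1, whose candidates are 1 or 2. If R2C1 = 2: that forces R3C1 = 1, after which R3C2 would have to be in {9} for the 10 across but in {1,2,3,4,5,6,7,8} for the 11 down — contradiction. So R2C1 = 1.
R3C1 = 3 − 1 = 2 completes the 3 down.
R3C2 = 10 − 2 = 8 completes the 10 across.
R2C2 = 2: the only remaining digit allowed by both the 6 across and the 11 down.
R2C3 = 6 − 3 = 3 completes the 6 across.
R1C2 = 11 − 10 = 1 completes the 11 down.
R1C3 = 8 − 1 = 7 completes the 8 across.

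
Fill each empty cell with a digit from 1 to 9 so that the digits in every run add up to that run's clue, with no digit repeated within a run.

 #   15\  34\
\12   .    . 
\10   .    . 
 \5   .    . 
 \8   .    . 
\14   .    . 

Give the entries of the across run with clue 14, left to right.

15 in 5 cells must be {1,2,3,4,5}; 34 in 5 cells must be {4,6,7,8,9}.
Only 4 fits R3C2 under both its across sum 5 and down sum 34.
The 14 across and the 15 down share only 5, so R5C1 = 5.
R5C2 = 14 − 5 = 9 completes the 14 across.

5 9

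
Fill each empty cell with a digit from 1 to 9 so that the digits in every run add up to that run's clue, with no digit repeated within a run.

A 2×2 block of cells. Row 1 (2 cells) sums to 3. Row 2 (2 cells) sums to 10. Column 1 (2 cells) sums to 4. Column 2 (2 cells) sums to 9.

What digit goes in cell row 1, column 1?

1

3 in 2 cells must be {1,2}; 4 in 2 cells must be {1,3}.
The 3 across and the 4 down share only 1, so (1,1) = 1.
(1,2) = 3 − 1 = 2 completes the 3 across.
(2,1) = 4 − 1 = 3 completes the 4 down.
(2,2) = 10 − 3 = 7 completes the 10 across.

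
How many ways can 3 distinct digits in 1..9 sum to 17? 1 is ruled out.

6

3 distinct digits from 1–9 sum between 6 and 24.
Dropping sets that contain 1.
Enumerating: {2,6,9}, {2,7,8}, {3,5,9}, {3,6,8}, {4,5,8}, {4,6,7}.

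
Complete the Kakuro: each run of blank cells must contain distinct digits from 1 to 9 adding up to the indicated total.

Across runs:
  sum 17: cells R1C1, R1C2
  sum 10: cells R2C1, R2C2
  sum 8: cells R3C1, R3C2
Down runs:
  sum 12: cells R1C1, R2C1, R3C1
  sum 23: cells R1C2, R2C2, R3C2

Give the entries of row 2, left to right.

17 in 2 cells must be {8,9}; 23 in 3 cells must be {6,8,9}.
The 8 across and the 23 down share only 6, so R3C2 = 6.
R3C1 = 8 − 6 = 2 completes the 8 across.
Given what's placed, R1C1 must be 9 to fit the 17 across and 12 down.
R1C2 = 17 − 9 = 8 completes the 17 across.
R2C1 = 12 − 11 = 1 completes the 12 down.
R2C2 = 10 − 1 = 9 completes the 10 across.

1, 9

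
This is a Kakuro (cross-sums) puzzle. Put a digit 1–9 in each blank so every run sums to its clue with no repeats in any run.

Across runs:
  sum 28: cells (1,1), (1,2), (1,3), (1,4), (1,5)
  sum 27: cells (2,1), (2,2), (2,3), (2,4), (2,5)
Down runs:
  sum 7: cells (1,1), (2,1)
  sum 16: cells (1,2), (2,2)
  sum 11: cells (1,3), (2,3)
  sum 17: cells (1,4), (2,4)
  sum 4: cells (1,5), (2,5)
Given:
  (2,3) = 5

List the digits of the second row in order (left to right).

16 in 2 cells must be {7,9}; 17 in 2 cells must be {8,9}; 4 in 2 cells must be {1,3}.
(1,3) = 11 − 5 = 6 completes the 11 down.
Nothing is forced directly, so branch on (1,4), whose candidates are 8 or 9. If (1,4) = 8: that forces (2,4) = 9, (2,2) = 7, after which (2,5) would have to be in {2,4} for the 27 across but in {1,3} for the 4 down — contradiction. So (1,4) = 9.
Given what's placed, (1,2) must be 7 to fit the 28 across and 16 down.
(1,5) = 1: the only remaining digit allowed by both the 28 across and the 4 down.
(2,2) = 16 − 7 = 9 completes the 16 down.
(2,4) = 17 − 9 = 8 completes the 17 down.
(2,5) = 4 − 1 = 3 completes the 4 down.
(1,1) = 28 − 23 = 5 completes the 28 across.
(2,1) = 27 − 25 = 2 completes the 27 across.

2 9 5 8 3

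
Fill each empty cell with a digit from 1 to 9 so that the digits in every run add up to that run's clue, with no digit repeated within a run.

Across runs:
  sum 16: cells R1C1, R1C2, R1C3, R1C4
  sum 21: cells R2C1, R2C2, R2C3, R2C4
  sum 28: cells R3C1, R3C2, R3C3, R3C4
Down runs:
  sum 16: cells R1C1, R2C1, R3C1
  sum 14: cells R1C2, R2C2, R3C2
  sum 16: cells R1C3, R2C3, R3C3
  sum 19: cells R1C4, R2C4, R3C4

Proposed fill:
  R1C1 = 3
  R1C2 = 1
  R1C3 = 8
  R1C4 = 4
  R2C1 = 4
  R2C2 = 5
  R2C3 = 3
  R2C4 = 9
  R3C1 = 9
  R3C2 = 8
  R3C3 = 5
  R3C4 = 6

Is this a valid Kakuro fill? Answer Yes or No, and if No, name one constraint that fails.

Across: 3+1+8+4=16; 4+5+3+9=21; 9+8+5+6=28. Down: 3+4+9=16; 1+5+8=14; 8+3+5=16; 4+9+6=19. No digit repeats within any run.

Yes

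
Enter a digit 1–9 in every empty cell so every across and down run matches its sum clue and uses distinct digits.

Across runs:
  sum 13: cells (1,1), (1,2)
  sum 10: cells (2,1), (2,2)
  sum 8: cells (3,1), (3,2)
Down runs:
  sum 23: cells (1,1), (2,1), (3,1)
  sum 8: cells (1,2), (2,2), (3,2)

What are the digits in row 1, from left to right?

8 5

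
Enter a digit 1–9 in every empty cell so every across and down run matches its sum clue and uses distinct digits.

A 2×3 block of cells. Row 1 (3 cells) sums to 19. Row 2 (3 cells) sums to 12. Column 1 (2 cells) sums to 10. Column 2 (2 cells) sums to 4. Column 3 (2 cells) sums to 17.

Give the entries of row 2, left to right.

3 1 8

4 in 2 cells must be {1,3}; 17 in 2 cells must be {8,9}.
The 19 across and the 4 down share only 3, so (1,2) = 3.
Given what's placed, (1,3) must be 9 to fit the 19 across and 17 down.
(2,2) = 4 − 3 = 1 completes the 4 down.
(2,3) = 17 − 9 = 8 completes the 17 down.
(1,1) = 19 − 12 = 7 completes the 19 across.
(2,1) = 12 − 9 = 3 completes the 12 across.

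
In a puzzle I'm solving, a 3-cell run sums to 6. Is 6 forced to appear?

No

The only way to make 6 from 3 distinct digits is {1,2,3}, which does not contain 6.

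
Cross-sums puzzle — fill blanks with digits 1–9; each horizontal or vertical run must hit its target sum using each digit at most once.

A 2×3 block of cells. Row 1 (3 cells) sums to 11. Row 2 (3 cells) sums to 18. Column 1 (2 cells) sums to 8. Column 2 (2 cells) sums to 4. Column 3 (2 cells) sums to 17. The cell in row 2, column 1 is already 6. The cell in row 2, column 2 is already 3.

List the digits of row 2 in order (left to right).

4 in 2 cells must be {1,3}; 17 in 2 cells must be {8,9}.
(1,1) = 8 − 6 = 2 completes the 8 down.
(1,2) = 4 − 3 = 1 completes the 4 down.
(1,3) = 11 − 3 = 8 completes the 11 across.
(2,3) = 18 − 9 = 9 completes the 18 across.

6, 3, 9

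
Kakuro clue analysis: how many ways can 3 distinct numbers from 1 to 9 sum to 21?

3

3 distinct digits from 1–9 sum between 6 and 24.
Enumerating: {4,8,9}, {5,7,9}, {6,7,8}.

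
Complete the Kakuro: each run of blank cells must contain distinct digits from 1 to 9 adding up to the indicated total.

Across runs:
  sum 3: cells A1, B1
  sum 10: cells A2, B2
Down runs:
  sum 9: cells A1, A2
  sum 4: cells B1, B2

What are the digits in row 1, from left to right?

2, 1

3 in 2 cells must be {1,2}; 4 in 2 cells must be {1,3}.
The 3 across and the 4 down share only 1, so B1 = 1.
B2 = 4 − 1 = 3 completes the 4 down.
A1 = 3 − 1 = 2 completes the 3 across.
A2 = 10 − 3 = 7 completes the 10 across.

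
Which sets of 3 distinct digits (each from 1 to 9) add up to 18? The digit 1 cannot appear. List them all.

3 distinct digits from 1–9 sum between 6 and 24.
Dropping sets that contain 1.

{2,7,9}; {3,6,9}; {3,7,8}; {4,5,9}; {4,6,8}; {5,6,7}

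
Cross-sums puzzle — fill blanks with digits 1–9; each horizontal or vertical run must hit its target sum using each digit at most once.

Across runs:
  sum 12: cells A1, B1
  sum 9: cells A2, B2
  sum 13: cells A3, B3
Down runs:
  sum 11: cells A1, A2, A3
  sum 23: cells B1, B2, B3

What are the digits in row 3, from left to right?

23 in 3 cells must be {6,8,9}.
Nothing is forced directly, so branch on B2, whose candidates are 6 or 8. If B2 = 6: that forces A2 = 3, A1 = 7, after which B1 would have to be in {5} for the 12 across but in {8,9} for the 23 down — contradiction. So B2 = 8.
Given what's placed, B1 must be 9 to fit the 12 across and 23 down.
A2 = 9 − 8 = 1 completes the 9 across.
B3 = 23 − 17 = 6 completes the 23 down.
A1 = 12 − 9 = 3 completes the 12 across.
A3 = 13 − 6 = 7 completes the 13 across.

7, 6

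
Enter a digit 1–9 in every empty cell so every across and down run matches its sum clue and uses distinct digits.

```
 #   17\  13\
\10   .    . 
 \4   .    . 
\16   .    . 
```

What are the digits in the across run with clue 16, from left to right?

4 in 2 cells must be {1,3}; 16 in 2 cells must be {7,9}.
Nothing is forced directly, so branch on R3C1, whose candidates are 7 or 9. If R3C1 = 9: that forces R3C2 = 7, R2C2 = 1, after which R1C2 would have to be in {1,2,3,4,6,7,8,9} for the 10 across but in {5} for the 13 down — contradiction. So R3C1 = 7.
Given what's placed, R2C1 must be 1 to fit the 4 across and 17 down.
R2C2 = 4 − 1 = 3 completes the 4 across.
R3C2 = 16 − 7 = 9 completes the 16 across.
R1C1 = 17 − 8 = 9 completes the 17 down.
R1C2 = 10 − 9 = 1 completes the 10 across.

7, 9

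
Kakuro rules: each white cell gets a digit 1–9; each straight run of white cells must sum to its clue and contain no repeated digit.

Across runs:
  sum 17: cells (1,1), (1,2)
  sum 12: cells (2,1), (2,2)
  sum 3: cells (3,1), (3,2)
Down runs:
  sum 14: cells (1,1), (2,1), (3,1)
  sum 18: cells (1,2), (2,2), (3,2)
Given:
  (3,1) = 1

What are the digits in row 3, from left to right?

1, 2

17 in 2 cells must be {8,9}; 3 in 2 cells must be {1,2}.
(3,2) = 3 − 1 = 2 completes the 3 across.
Given what's placed, (1,2) must be 9 to fit the 17 across and 18 down.
(2,2) = 18 − 11 = 7 completes the 18 down.
(1,1) = 17 − 9 = 8 completes the 17 across.
(2,1) = 12 − 7 = 5 completes the 12 across.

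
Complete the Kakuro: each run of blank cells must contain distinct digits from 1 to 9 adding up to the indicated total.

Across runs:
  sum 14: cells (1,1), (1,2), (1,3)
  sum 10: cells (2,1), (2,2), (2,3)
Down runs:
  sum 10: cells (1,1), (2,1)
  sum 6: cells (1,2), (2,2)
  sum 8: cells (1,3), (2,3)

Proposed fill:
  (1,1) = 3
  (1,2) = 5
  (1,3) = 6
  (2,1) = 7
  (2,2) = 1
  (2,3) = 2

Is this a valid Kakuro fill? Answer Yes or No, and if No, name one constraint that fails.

Across: 3+5+6=14; 7+1+2=10. Down: 3+7=10; 5+1=6; 6+2=8. No digit repeats within any run.

Yes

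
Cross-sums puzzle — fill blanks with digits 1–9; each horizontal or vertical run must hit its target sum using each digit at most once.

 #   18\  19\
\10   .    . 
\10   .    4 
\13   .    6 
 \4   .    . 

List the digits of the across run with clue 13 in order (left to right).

4 in 2 cells must be {1,3}.
R2C1 = 10 − 4 = 6 completes the 10 across.
R3C1 = 13 − 6 = 7 completes the 13 across.
Given what's placed, R4C2 must be 1 to fit the 4 across and 19 down.
R1C2 = 19 − 11 = 8 completes the 19 down.
R4C1 = 4 − 1 = 3 completes the 4 across.
R1C1 = 10 − 8 = 2 completes the 10 across.

7 6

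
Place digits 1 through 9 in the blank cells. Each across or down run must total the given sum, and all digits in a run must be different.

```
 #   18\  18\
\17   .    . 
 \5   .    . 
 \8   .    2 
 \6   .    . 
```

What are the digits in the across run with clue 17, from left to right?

17 in 2 cells must be {8,9}.
R3C1 = 8 − 2 = 6 completes the 8 across.
Nothing is forced directly, so branch on R1C1, whose candidates are 8 or 9. If R1C1 = 8: that forces R1C2 = 9, R4C1 = 1, after which R4C2 would have to be in {5} for the 6 across but in {1,3,4,6} for the 18 down — contradiction. So R1C1 = 9.
R1C2 = 17 − 9 = 8 completes the 17 across.
Nothing is forced directly, so branch on R2C1, whose candidates are 1 or 2. If R2C1 = 1: then R2C2 would have to be in {4} for the 5 across but in {1,3,5,7} for the 18 down — contradiction. So R2C1 = 2.
R2C2 = 5 − 2 = 3 completes the 5 across.
R4C1 = 18 − 17 = 1 completes the 18 down.
R4C2 = 6 − 1 = 5 completes the 6 across.

9, 8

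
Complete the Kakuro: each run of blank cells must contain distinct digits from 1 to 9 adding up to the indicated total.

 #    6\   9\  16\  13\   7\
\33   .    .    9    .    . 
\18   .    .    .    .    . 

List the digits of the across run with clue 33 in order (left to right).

16 in 2 cells must be {7,9}.
R2C3 = 16 − 9 = 7 completes the 16 down.
Given what's placed, R2C4 must be 5 to fit the 18 across and 13 down.
R1C4 = 13 − 5 = 8 completes the 13 down.
No cell is forced outright now. R1C1 can only be 4 or 5 (the digits allowed by both its 33 across and its 6 down). If R1C1 = 4: that forces R1C5 = 5, R2C1 = 2, after which R2C5 would have to be in {1,3} for the 18 across but in {2} for the 7 down — contradiction. So R1C1 = 5.
Given what's placed, R1C5 must be 4 to fit the 33 across and 7 down.
R2C1 = 6 − 5 = 1 completes the 6 down.
R2C5 = 7 − 4 = 3 completes the 7 down.
R1C2 = 33 − 26 = 7 completes the 33 across.

5 7 9 8 4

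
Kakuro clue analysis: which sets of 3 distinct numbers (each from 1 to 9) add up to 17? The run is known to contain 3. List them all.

{3,5,9}; {3,6,8}

3 distinct digits from 1–9 sum between 6 and 24.
Keeping only sets containing 3.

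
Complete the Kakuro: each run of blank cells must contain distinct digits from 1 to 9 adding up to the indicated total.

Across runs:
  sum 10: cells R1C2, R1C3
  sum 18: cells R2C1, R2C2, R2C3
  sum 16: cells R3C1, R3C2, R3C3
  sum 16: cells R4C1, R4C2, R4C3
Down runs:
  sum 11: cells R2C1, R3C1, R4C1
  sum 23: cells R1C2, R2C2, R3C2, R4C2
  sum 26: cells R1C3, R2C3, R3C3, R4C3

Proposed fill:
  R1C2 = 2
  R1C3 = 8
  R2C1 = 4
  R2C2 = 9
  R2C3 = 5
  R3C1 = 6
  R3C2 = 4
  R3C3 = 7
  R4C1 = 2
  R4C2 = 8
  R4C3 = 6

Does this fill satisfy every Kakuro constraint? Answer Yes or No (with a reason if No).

No — the across run R3C1–R3C3 sums to 17, not 16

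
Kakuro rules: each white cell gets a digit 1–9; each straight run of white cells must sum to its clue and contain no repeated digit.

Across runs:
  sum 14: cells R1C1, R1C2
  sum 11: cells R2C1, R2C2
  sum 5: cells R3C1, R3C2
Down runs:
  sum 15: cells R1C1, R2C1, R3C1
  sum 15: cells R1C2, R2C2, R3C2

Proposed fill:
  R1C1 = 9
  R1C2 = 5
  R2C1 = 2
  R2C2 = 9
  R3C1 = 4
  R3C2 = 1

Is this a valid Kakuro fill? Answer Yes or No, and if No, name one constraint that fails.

Across: 9+5=14; 2+9=11; 4+1=5. Down: 9+2+4=15; 5+9+1=15. No digit repeats within any run.

Yes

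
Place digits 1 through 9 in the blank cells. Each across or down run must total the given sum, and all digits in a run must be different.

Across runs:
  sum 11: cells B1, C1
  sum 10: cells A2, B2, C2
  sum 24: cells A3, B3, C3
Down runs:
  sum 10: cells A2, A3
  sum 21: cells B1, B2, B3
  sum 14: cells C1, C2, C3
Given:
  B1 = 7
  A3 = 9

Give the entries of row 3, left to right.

24 in 3 cells must be {7,8,9}.
C1 = 11 − 7 = 4 completes the 11 across.
A2 = 10 − 9 = 1 completes the 10 down.
B3 = 8: the only remaining digit allowed by both the 24 across and the 21 down.
C3 = 24 − 17 = 7 completes the 24 across.
B2 = 21 − 15 = 6 completes the 21 down.
C2 = 10 − 7 = 3 completes the 10 across.

9, 8, 7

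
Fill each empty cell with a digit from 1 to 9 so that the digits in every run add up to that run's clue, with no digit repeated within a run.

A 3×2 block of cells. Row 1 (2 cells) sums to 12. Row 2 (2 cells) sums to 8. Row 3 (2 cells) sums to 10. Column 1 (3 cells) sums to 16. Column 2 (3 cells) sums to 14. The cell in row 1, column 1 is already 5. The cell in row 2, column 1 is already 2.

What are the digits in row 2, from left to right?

(1,2) = 12 − 5 = 7 completes the 12 across.
(2,2) = 8 − 2 = 6 completes the 8 across.
(3,1) = 16 − 7 = 9 completes the 16 down.
(3,2) = 10 − 9 = 1 completes the 10 across.

2 6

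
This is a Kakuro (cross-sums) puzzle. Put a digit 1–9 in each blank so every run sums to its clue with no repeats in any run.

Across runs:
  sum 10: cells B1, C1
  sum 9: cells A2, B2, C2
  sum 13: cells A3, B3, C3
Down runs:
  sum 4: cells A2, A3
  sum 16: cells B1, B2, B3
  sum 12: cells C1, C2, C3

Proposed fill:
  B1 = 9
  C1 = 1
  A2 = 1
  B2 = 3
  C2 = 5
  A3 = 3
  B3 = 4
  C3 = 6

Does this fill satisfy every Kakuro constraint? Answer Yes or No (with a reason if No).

Across: 9+1=10; 1+3+5=9; 3+4+6=13. Down: 1+3=4; 9+3+4=16; 1+5+6=12. No digit repeats within any run.

Yes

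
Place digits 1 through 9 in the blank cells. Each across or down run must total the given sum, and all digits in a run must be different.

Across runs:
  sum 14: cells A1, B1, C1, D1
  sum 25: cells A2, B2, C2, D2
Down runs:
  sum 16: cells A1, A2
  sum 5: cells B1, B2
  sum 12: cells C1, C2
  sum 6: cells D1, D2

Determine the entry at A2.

16 in 2 cells must be {7,9}.
Only 7 fits A1 under both its across sum 14 and down sum 16.
Given what's placed, C1 must be 4 to fit the 14 across and 12 down.
A2 = 16 − 7 = 9 completes the 16 down.

9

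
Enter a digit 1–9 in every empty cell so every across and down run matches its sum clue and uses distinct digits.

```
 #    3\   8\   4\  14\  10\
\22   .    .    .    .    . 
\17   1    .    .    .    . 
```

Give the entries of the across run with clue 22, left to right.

3 in 2 cells must be {1,2}; 4 in 2 cells must be {1,3}.
R1C1 = 3 − 1 = 2 completes the 3 down.
R2C3 = 3: the only remaining digit allowed by both the 17 across and the 4 down.
R1C3 = 4 − 3 = 1 completes the 4 down.
No cell is forced outright now. R2C4 can only be 5 or 6 (the digits allowed by both its 17 across and its 14 down). If R2C4 = 6: that forces R1C4 = 8, R2C5 = 2, after which R1C5 would have to be in {4,5,6,7} for the 22 across but in {8} for the 10 down — contradiction. So R2C4 = 5.
R1C4 = 14 − 5 = 9 completes the 14 down.
No cell is forced outright now. R2C2 can only be 2 or 6 (the digits allowed by both its 17 across and its 8 down). If R2C2 = 6: then R1C2 would have to be in {3,4,6,7} for the 22 across but in {2} for the 8 down — contradiction. So R2C2 = 2.
R1C2 = 8 − 2 = 6 completes the 8 down.
R1C5 = 22 − 18 = 4 completes the 22 across.

2 6 1 9 4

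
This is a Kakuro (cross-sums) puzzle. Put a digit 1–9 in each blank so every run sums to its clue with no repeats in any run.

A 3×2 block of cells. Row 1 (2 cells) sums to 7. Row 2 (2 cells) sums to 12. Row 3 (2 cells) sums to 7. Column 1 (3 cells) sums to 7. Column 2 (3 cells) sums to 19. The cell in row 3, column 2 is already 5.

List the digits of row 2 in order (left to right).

7 in 3 cells must be {1,2,4}.
Given what's placed, (1,2) must be 6 to fit the 7 across and 19 down.
(2,1) = 4: only digit in both the 12-across and 7-down candidate sets.
(2,2) = 12 − 4 = 8 completes the 12 across.
(3,1) = 7 − 5 = 2 completes the 7 across.
(1,1) = 7 − 6 = 1 completes the 7 across.

4, 8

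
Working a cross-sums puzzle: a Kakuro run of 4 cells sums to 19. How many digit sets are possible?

4 distinct digits from 1–9 sum between 10 and 30.

11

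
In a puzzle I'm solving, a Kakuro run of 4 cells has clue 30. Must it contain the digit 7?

The only way to make 30 from 4 distinct digits is {6,7,8,9}, which contains 7.

Yes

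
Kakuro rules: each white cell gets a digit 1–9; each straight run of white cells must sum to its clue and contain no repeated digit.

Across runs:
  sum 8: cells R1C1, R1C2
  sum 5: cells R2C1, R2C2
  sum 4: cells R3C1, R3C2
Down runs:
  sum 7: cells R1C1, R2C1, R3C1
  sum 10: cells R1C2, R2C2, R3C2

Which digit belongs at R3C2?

3

4 in 2 cells must be {1,3}; 7 in 3 cells must be {1,2,4}.
The 4 across and the 7 down share only 1, so R3C1 = 1.
R3C2 = 4 − 1 = 3 completes the 4 across.
Given what's placed, R1C1 must be 2 to fit the 8 across and 7 down.
R1C2 = 8 − 2 = 6 completes the 8 across.
R2C1 = 7 − 3 = 4 completes the 7 down.
R2C2 = 5 − 4 = 1 completes the 5 across.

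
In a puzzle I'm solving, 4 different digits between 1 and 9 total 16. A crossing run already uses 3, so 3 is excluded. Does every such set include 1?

Yes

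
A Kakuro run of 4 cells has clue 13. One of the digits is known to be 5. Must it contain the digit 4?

The only way to make 13 from 4 distinct digits under that restriction is {1,3,4,5}, which contains 4.

Yes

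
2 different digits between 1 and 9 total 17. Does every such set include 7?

No

The only way to make 17 from 2 distinct digits is {8,9}, which does not contain 7.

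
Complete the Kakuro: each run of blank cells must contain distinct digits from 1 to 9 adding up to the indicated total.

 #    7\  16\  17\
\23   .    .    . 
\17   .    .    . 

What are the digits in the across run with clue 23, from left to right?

6 9 8

23 in 3 cells must be {6,8,9}; 16 in 2 cells must be {7,9}; 17 in 2 cells must be {8,9}.
The 23 across and the 7 down share only 6, so R1C1 = 6.
Given what's placed, R1C2 must be 9 to fit the 23 across and 16 down.
R1C3 = 23 − 15 = 8 completes the 23 across.
R2C1 = 7 − 6 = 1 completes the 7 down.
R2C2 = 16 − 9 = 7 completes the 16 down.
R2C3 = 17 − 8 = 9 completes the 17 across.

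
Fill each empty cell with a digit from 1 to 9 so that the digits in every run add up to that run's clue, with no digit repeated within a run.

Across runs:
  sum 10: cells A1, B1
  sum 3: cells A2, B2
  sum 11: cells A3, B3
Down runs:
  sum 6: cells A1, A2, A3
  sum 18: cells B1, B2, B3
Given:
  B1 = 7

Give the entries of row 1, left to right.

3, 7

3 in 2 cells must be {1,2}; 6 in 3 cells must be {1,2,3}.
A1 = 10 − 7 = 3 completes the 10 across.
Given what's placed, B2 must be 2 to fit the 3 across and 18 down.
A3 = 2: the only remaining digit allowed by both the 11 across and the 6 down.
B3 = 11 − 2 = 9 completes the 11 across.
A2 = 3 − 2 = 1 completes the 3 across.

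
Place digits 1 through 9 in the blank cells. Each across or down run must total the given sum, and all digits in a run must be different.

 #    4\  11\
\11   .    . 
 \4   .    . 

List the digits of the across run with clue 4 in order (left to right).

4 in 2 cells must be {1,3}.
The 11 across and the 4 down share only 3, so R1C1 = 3.
R1C2 = 11 − 3 = 8 completes the 11 across.
R2C1 = 4 − 3 = 1 completes the 4 down.
R2C2 = 4 − 1 = 3 completes the 4 across.

1, 3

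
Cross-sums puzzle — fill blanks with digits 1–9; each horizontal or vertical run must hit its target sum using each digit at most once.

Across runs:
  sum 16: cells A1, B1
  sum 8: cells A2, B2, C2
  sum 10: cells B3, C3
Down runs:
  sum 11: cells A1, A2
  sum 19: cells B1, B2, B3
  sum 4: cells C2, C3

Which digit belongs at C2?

16 in 2 cells must be {7,9}; 4 in 2 cells must be {1,3}.
Nothing is forced directly, so branch on C2, whose candidates are 1 or 3. If C2 = 3: that forces A2 = 4, after which B2 would have to be in {1} for the 8 across but in {2,3,4,5,6,7,8,9} for the 19 down — contradiction. So C2 = 1.
C3 = 4 − 1 = 3 completes the 4 down.
B3 = 10 − 3 = 7 completes the 10 across.
B1 = 9: the only remaining digit allowed by both the 16 across and the 19 down.
B2 = 19 − 16 = 3 completes the 19 down.
A1 = 16 − 9 = 7 completes the 16 across.
A2 = 8 − 4 = 4 completes the 8 across.

1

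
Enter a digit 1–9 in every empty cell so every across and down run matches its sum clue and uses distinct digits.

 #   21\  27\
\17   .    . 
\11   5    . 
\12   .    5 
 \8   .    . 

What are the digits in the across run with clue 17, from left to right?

17 in 2 cells must be {8,9}.
Given what's placed, R1C2 must be 9 to fit the 17 across and 27 down.
R2C2 = 11 − 5 = 6 completes the 11 across.
R3C1 = 12 − 5 = 7 completes the 12 across.
R4C2 = 27 − 20 = 7 completes the 27 down.
R1C1 = 17 − 9 = 8 completes the 17 across.
R4C1 = 8 − 7 = 1 completes the 8 across.

8 9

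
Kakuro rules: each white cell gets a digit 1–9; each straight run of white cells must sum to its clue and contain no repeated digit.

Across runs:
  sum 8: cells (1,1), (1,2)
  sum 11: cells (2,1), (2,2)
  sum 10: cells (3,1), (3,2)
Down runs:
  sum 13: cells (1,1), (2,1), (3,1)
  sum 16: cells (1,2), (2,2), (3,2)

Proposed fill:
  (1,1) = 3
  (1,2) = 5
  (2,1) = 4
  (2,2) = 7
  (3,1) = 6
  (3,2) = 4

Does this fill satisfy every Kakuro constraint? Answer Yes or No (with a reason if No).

Yes

Across: 3+5=8; 4+7=11; 6+4=10. Down: 3+4+6=13; 5+7+4=16. No digit repeats within any run.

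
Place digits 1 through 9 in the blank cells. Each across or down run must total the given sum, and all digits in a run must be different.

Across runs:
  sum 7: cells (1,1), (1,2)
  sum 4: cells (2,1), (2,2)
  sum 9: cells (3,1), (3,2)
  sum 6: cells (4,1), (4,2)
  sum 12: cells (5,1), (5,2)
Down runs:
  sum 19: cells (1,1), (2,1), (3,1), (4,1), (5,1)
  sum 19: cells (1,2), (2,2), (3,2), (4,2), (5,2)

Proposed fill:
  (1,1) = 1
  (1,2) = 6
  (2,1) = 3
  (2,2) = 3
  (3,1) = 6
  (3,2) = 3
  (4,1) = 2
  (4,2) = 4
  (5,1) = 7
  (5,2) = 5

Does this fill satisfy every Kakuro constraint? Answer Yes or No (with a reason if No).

No — the down run (1,2)–(5,2) sums to 21, not 19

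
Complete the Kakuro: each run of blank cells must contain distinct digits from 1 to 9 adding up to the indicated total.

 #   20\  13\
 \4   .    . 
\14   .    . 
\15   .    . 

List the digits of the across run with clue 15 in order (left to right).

8, 7

4 in 2 cells must be {1,3}.
The 4 across and the 20 down share only 3, so R1C1 = 3.
R1C2 = 4 − 3 = 1 completes the 4 across.
Nothing is forced directly, so branch on R2C1, whose candidates are 8 or 9. If R2C1 = 8: then R2C2 would have to be in {6} for the 14 across but in {3,4,5,7,8,9} for the 13 down — contradiction. So R2C1 = 9.
R2C2 = 14 − 9 = 5 completes the 14 across.
R3C1 = 20 − 12 = 8 completes the 20 down.
R3C2 = 15 − 8 = 7 completes the 15 across.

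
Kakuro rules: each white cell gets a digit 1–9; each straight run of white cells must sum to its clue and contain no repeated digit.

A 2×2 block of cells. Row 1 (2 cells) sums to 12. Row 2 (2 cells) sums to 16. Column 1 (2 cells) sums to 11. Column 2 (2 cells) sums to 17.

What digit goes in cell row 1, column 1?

4

16 in 2 cells must be {7,9}; 17 in 2 cells must be {8,9}.
The 16 across and the 17 down share only 9, so (2,2) = 9.
(1,2) = 17 − 9 = 8 completes the 17 down.
(2,1) = 16 − 9 = 7 completes the 16 across.
(1,1) = 12 − 8 = 4 completes the 12 across.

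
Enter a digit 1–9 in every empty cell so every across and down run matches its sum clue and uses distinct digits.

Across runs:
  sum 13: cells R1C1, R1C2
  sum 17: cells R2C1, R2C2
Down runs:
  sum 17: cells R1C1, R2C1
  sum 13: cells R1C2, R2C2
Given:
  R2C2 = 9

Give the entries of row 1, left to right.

9 4

17 in 2 cells must be {8,9}.
R1C2 = 13 − 9 = 4 completes the 13 down.
R2C1 = 17 − 9 = 8 completes the 17 across.
R1C1 = 13 − 4 = 9 completes the 13 across.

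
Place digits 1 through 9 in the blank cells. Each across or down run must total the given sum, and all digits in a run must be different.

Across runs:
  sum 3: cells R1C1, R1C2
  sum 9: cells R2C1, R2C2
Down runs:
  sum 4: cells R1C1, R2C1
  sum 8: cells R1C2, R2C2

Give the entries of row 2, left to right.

3 in 2 cells must be {1,2}; 4 in 2 cells must be {1,3}.
The 3 across and the 4 down share only 1, so R1C1 = 1.
R1C2 = 3 − 1 = 2 completes the 3 across.
R2C1 = 4 − 1 = 3 completes the 4 down.
R2C2 = 9 − 3 = 6 completes the 9 across.

3 6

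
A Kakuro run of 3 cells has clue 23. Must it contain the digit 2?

No

The only way to make 23 from 3 distinct digits is {6,8,9}, which does not contain 2.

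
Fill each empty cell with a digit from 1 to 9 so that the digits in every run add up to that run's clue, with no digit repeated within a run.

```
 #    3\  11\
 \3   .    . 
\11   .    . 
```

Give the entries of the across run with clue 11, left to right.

3 in 2 cells must be {1,2}.
The 3 across and the 11 down share only 2, so R1C2 = 2.
The 11 across and the 3 down share only 2, so R2C1 = 2.
R2C2 = 11 − 2 = 9 completes the 11 across.
R1C1 = 3 − 2 = 1 completes the 3 across.

2, 9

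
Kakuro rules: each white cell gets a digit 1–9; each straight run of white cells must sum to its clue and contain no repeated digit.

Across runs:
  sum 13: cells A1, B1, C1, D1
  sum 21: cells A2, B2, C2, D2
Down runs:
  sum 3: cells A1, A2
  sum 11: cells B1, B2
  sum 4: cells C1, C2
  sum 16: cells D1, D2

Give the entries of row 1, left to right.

3 in 2 cells must be {1,2}; 4 in 2 cells must be {1,3}; 16 in 2 cells must be {7,9}.
Only 7 fits D1 under both its across sum 13 and down sum 16.
D2 = 16 − 7 = 9 completes the 16 down.
Nothing is forced directly, so branch on C1, whose candidates are 1 or 3. If C1 = 3: that forces B1 = 2, after which B2 would have to be in {1,2,3,4,5,6,7,8} for the 21 across but in {9} for the 11 down — contradiction. So C1 = 1.
A1 = 2: the only remaining digit allowed by both the 13 across and the 3 down.
B1 = 13 − 10 = 3 completes the 13 across.

2 3 1 7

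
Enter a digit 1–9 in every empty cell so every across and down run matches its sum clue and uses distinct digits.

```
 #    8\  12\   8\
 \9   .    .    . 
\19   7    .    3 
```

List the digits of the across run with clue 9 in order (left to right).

R1C1 = 8 − 7 = 1 completes the 8 down.
R1C3 = 8 − 3 = 5 completes the 8 down.
R2C2 = 19 − 10 = 9 completes the 19 across.
R1C2 = 9 − 6 = 3 completes the 9 across.

1 3 5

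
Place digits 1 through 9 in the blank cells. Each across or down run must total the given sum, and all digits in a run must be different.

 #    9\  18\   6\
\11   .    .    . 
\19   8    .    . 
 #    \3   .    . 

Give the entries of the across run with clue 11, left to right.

3 in 2 cells must be {1,2}; 6 in 3 cells must be {1,2,3}.
R1C1 = 9 − 8 = 1 completes the 9 down.
R2C3 = 2: the only remaining digit allowed by both the 19 across and the 6 down.
R3C3 = 1: the only remaining digit allowed by both the 3 across and the 6 down.
R1C3 = 6 − 3 = 3 completes the 6 down.
R2C2 = 19 − 10 = 9 completes the 19 across.
R3C2 = 3 − 1 = 2 completes the 3 across.
R1C2 = 11 − 4 = 7 completes the 11 across.

1 7 3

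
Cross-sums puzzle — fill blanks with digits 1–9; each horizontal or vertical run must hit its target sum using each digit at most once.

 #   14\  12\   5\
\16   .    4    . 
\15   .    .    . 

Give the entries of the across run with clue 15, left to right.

5 8 2

Given what's placed, R1C3 must be 3 to fit the 16 across and 5 down.
R2C2 = 12 − 4 = 8 completes the 12 down.
R2C3 = 5 − 3 = 2 completes the 5 down.
R1C1 = 16 − 7 = 9 completes the 16 across.
R2C1 = 15 − 10 = 5 completes the 15 across.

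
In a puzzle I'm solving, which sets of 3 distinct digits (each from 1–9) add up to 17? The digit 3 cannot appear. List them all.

{1,7,9}; {2,6,9}; {2,7,8}; {4,5,8}; {4,6,7}

3 distinct digits from 1–9 sum between 6 and 24.
Dropping sets that contain 3.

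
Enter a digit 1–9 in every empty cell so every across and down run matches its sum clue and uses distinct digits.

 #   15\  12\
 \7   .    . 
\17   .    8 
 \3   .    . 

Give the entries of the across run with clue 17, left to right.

9, 8

17 in 2 cells must be {8,9}; 3 in 2 cells must be {1,2}.
R2C1 = 17 − 8 = 9 completes the 17 across.
R3C2 = 1: the only remaining digit allowed by both the 3 across and the 12 down.
R1C2 = 12 − 9 = 3 completes the 12 down.
R3C1 = 3 − 1 = 2 completes the 3 across.
R1C1 = 7 − 3 = 4 completes the 7 across.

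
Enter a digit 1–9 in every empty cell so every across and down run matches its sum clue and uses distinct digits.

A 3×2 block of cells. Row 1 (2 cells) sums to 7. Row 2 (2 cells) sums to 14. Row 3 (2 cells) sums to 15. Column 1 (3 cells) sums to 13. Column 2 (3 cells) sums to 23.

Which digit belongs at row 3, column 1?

7

23 in 3 cells must be {6,8,9}.
The 7 across and the 23 down share only 6, so (1,2) = 6.
(1,1) = 7 − 6 = 1 completes the 7 across.
Nothing is forced directly, so branch on (2,2), whose candidates are 8 or 9. If (2,2) = 8: then (2,1) would have to be in {6} for the 14 across but in {3,4,5,7,8,9} for the 13 down — contradiction. So (2,2) = 9.
(2,1) = 14 − 9 = 5 completes the 14 across.
(3,1) = 13 − 6 = 7 completes the 13 down.
(3,2) = 15 − 7 = 8 completes the 15 across.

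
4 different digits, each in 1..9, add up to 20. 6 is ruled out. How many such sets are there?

6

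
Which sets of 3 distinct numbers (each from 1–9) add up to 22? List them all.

{5,8,9}; {6,7,9}

3 distinct digits from 1–9 sum between 6 and 24.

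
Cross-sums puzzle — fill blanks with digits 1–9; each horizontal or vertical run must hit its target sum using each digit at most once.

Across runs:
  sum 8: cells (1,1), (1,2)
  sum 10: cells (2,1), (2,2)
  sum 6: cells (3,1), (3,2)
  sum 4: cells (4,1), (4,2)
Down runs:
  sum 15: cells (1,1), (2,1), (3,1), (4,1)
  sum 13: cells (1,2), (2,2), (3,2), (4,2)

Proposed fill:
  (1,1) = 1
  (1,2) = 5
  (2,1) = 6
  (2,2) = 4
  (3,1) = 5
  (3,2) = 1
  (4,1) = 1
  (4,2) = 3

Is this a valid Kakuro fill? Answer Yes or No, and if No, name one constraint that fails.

No — the down run (1,1)–(4,1) sums to 13, not 15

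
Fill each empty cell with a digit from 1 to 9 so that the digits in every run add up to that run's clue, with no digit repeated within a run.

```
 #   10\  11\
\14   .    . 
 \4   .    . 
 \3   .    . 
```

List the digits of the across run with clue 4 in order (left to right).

3 1

4 in 2 cells must be {1,3}; 3 in 2 cells must be {1,2}.
Nothing is forced directly, so branch on R1C1, whose candidates are 5 or 6. If R1C1 = 5: then R1C2 would have to be in {9} for the 14 across but in {1,2,3,4,5,6,7,8} for the 11 down — contradiction. So R1C1 = 6.
R1C2 = 14 − 6 = 8 completes the 14 across.
Given what's placed, R2C2 must be 1 to fit the 4 across and 11 down.
R3C1 = 1: the only remaining digit allowed by both the 3 across and the 10 down.
R3C2 = 3 − 1 = 2 completes the 3 across.
R2C1 = 4 − 1 = 3 completes the 4 across.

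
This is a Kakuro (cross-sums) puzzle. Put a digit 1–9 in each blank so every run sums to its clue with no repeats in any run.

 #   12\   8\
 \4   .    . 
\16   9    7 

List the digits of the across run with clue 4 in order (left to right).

4 in 2 cells must be {1,3}; 16 in 2 cells must be {7,9}.
R1C1 = 12 − 9 = 3 completes the 12 down.
R1C2 = 4 − 3 = 1 completes the 4 across.

3, 1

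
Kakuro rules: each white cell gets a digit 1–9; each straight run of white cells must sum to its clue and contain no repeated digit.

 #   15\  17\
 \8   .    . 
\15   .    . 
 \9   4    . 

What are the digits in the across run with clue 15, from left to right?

R3C2 = 9 − 4 = 5 completes the 9 across.
R1C2 = 3: the only remaining digit allowed by both the 8 across and the 17 down.
R2C2 = 17 − 8 = 9 completes the 17 down.
R1C1 = 8 − 3 = 5 completes the 8 across.
R2C1 = 15 − 9 = 6 completes the 15 across.

6 9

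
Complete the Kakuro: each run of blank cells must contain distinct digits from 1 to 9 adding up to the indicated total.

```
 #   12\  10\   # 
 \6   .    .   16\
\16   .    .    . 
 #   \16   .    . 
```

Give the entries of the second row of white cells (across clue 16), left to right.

16 in 2 cells must be {7,9}.
The 16 across and the 10 down share only 7, so R3C2 = 7.
R3C3 = 16 − 7 = 9 completes the 16 across.
R2C3 = 16 − 9 = 7 completes the 16 down.
R2C2 = 1: the only remaining digit allowed by both the 16 across and the 10 down.
R1C2 = 10 − 8 = 2 completes the 10 down.
R2C1 = 16 − 8 = 8 completes the 16 across.
R1C1 = 6 − 2 = 4 completes the 6 across.

8, 1, 7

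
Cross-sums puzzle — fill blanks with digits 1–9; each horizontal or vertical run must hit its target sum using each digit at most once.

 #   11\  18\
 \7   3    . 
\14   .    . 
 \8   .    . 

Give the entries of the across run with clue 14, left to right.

6 8

R1C2 = 7 − 3 = 4 completes the 7 across.
R2C1 = 6: the only remaining digit allowed by both the 14 across and the 11 down.
R2C2 = 14 − 6 = 8 completes the 14 across.
R3C1 = 11 − 9 = 2 completes the 11 down.
R3C2 = 8 − 2 = 6 completes the 8 across.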